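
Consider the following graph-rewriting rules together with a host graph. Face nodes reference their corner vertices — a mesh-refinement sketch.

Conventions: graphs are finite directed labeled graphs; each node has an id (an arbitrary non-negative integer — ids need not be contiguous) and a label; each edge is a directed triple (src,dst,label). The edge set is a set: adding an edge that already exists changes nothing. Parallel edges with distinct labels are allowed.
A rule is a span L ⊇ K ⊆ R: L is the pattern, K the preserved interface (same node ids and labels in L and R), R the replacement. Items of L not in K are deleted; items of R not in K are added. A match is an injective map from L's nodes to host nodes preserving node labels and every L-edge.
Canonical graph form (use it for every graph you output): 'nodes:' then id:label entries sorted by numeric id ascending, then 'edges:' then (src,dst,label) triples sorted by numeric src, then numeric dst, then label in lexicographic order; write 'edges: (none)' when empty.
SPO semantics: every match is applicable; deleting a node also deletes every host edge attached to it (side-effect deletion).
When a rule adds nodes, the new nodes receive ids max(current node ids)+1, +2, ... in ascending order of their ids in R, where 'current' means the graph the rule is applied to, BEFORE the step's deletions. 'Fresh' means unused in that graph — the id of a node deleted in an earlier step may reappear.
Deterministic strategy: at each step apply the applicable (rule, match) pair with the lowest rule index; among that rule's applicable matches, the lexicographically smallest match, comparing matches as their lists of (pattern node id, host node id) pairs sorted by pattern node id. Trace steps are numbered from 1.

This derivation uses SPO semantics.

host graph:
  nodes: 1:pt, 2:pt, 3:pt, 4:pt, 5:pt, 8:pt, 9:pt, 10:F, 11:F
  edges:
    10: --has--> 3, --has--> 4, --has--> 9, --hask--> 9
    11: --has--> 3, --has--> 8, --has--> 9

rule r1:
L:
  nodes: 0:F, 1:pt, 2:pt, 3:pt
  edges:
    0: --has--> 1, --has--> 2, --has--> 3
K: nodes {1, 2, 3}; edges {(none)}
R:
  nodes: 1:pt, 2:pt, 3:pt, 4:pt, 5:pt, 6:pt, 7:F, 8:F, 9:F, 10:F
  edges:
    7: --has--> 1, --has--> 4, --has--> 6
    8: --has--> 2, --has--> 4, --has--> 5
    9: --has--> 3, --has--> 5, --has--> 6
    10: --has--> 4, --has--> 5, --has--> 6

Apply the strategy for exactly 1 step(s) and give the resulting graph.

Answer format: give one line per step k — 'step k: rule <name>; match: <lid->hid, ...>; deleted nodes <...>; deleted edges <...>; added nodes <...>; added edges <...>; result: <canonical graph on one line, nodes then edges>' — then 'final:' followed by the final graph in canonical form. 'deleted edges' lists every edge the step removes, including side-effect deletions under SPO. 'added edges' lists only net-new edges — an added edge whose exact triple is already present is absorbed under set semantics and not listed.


step 1: rule r1; match: 0->10, 1->3, 2->4, 3->9; deleted nodes 10; deleted edges (10,3,has); (10,4,has); (10,9,has); (10,9,hask); added nodes 12, 13, 14, 15, 16, 17, 18; added edges (15,3,has); (15,12,has); (15,14,has); (16,4,has); (16,12,has); (16,13,has); (17,9,has); (17,13,has); (17,14,has); (18,12,has); (18,13,has); (18,14,has); result: nodes: 1:pt, 2:pt, 3:pt, 4:pt, 5:pt, 8:pt, 9:pt, 11:F, 12:pt, 13:pt, 14:pt, 15:F, 16:F, 17:F, 18:F edges: (11,3,has); (11,8,has); (11,9,has); (15,3,has); (15,12,has); (15,14,has); (16,4,has); (16,12,has); (16,13,has); (17,9,has); (17,13,has); (17,14,has); (18,12,has); (18,13,has); (18,14,has)
final:
nodes: 1:pt, 2:pt, 3:pt, 4:pt, 5:pt, 8:pt, 9:pt, 11:F, 12:pt, 13:pt, 14:pt, 15:F, 16:F, 17:F, 18:F
edges: (11,3,has); (11,8,has); (11,9,has); (15,3,has); (15,12,has); (15,14,has); (16,4,has); (16,12,has); (16,13,has); (17,9,has); (17,13,has); (17,14,has); (18,12,has); (18,13,has); (18,14,has)


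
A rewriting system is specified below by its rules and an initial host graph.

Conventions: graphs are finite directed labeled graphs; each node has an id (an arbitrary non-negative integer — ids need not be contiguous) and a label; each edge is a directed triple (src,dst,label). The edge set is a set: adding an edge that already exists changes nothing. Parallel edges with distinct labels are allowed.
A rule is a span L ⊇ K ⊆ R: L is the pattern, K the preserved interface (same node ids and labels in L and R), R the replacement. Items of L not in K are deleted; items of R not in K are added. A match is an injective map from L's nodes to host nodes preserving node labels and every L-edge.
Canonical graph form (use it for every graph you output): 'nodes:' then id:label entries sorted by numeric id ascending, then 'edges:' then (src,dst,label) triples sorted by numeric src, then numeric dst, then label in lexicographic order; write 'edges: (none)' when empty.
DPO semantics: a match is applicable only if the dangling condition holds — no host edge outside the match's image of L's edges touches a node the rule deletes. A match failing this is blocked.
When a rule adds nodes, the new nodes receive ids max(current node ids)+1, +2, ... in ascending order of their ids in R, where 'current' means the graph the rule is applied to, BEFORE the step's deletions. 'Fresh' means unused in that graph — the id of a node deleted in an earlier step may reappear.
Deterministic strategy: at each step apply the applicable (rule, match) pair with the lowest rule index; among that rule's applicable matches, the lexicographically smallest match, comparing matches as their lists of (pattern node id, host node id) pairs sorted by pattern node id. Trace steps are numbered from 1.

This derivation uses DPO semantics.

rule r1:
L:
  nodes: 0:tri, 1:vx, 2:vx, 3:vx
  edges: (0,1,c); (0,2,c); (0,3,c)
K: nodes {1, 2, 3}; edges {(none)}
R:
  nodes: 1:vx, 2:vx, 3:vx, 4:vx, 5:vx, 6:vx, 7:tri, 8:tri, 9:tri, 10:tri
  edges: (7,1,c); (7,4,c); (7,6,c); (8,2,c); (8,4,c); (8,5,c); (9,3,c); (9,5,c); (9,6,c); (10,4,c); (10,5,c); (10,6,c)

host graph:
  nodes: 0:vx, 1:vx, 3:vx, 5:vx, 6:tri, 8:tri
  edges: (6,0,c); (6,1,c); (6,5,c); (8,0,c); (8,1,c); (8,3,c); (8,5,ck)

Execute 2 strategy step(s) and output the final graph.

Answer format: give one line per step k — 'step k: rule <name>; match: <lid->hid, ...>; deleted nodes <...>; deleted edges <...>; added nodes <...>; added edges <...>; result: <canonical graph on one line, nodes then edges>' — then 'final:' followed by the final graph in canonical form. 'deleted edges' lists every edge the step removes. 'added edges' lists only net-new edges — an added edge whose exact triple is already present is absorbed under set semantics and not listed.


step 1: rule r1; match: 0->6, 1->0, 2->1, 3->5; deleted nodes 6; deleted edges (6,0,c); (6,1,c); (6,5,c); added nodes 9, 10, 11, 12, 13, 14, 15; added edges (12,0,c); (12,9,c); (12,11,c); (13,1,c); (13,9,c); (13,10,c); (14,5,c); (14,10,c); (14,11,c); (15,9,c); (15,10,c); (15,11,c); result: nodes: 0:vx, 1:vx, 3:vx, 5:vx, 8:tri, 9:vx, 10:vx, 11:vx, 12:tri, 13:tri, 14:tri, 15:tri edges: (8,0,c); (8,1,c); (8,3,c); (8,5,ck); (12,0,c); (12,9,c); (12,11,c); (13,1,c); (13,9,c); (13,10,c); (14,5,c); (14,10,c); (14,11,c); (15,9,c); (15,10,c); (15,11,c)
step 2: rule r1; match: 0->12, 1->0, 2->9, 3->11; deleted nodes 12; deleted edges (12,0,c); (12,9,c); (12,11,c); added nodes 16, 17, 18, 19, 20, 21, 22; added edges (19,0,c); (19,16,c); (19,18,c); (20,9,c); (20,16,c); (20,17,c); (21,11,c); (21,17,c); (21,18,c); (22,16,c); (22,17,c); (22,18,c); result: nodes: 0:vx, 1:vx, 3:vx, 5:vx, 8:tri, 9:vx, 10:vx, 11:vx, 13:tri, 14:tri, 15:tri, 16:vx, 17:vx, 18:vx, 19:tri, 20:tri, 21:tri, 22:tri edges: (8,0,c); (8,1,c); (8,3,c); (8,5,ck); (13,1,c); (13,9,c); (13,10,c); (14,5,c); (14,10,c); (14,11,c); (15,9,c); (15,10,c); (15,11,c); (19,0,c); (19,16,c); (19,18,c); (20,9,c); (20,16,c); (20,17,c); (21,11,c); (21,17,c); (21,18,c); (22,16,c); (22,17,c); (22,18,c)
final:
nodes: 0:vx, 1:vx, 3:vx, 5:vx, 8:tri, 9:vx, 10:vx, 11:vx, 13:tri, 14:tri, 15:tri, 16:vx, 17:vx, 18:vx, 19:tri, 20:tri, 21:tri, 22:tri
edges: (8,0,c); (8,1,c); (8,3,c); (8,5,ck); (13,1,c); (13,9,c); (13,10,c); (14,5,c); (14,10,c); (14,11,c); (15,9,c); (15,10,c); (15,11,c); (19,0,c); (19,16,c); (19,18,c); (20,9,c); (20,16,c); (20,17,c); (21,11,c); (21,17,c); (21,18,c); (22,16,c); (22,17,c); (22,18,c)


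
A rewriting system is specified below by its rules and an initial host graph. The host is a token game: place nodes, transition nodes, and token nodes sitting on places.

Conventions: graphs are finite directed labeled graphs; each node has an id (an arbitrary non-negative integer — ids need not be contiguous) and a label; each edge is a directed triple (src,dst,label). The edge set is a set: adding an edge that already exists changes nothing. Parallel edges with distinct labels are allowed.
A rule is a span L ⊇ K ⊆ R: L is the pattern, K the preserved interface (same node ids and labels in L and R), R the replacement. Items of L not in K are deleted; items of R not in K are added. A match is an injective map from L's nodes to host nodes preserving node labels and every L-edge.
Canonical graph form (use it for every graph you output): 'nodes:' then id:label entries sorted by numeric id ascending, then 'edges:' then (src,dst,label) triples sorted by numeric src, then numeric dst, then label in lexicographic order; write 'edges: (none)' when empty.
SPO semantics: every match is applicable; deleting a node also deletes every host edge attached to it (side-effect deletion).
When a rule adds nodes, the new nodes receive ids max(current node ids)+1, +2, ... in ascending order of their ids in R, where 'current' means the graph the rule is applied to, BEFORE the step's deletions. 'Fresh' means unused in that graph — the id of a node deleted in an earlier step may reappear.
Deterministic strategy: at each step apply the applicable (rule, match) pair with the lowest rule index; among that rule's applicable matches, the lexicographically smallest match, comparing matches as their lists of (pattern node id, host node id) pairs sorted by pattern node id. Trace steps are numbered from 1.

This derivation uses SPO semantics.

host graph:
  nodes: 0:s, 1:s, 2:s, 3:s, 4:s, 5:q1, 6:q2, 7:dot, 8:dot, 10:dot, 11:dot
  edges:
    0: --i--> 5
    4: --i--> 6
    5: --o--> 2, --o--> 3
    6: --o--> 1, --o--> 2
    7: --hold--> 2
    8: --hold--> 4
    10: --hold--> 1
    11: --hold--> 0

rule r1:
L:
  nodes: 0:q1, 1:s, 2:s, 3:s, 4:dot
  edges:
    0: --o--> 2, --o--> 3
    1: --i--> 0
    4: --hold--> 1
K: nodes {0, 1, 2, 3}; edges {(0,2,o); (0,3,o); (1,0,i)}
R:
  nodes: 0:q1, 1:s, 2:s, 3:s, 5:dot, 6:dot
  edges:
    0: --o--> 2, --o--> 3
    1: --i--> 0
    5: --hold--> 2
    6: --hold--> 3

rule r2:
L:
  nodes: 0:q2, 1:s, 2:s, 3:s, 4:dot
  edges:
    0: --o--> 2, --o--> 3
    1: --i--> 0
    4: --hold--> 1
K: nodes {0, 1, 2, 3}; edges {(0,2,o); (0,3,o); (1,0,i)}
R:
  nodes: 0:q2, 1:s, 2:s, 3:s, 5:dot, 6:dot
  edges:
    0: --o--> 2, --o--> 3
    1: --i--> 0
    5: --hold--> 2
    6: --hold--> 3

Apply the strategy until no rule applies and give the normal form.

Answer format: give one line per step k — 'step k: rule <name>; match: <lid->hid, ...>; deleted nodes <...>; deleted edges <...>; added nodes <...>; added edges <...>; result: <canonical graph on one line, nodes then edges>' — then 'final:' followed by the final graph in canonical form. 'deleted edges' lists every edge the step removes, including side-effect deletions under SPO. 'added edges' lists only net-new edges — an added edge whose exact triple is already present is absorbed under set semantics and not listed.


step 1: rule r1; match: 0->5, 1->0, 2->2, 3->3, 4->11; deleted nodes 11; deleted edges (11,0,hold); added nodes 12, 13; added edges (12,2,hold); (13,3,hold); result: nodes: 0:s, 1:s, 2:s, 3:s, 4:s, 5:q1, 6:q2, 7:dot, 8:dot, 10:dot, 12:dot, 13:dot edges: (0,5,i); (4,6,i); (5,2,o); (5,3,o); (6,1,o); (6,2,o); (7,2,hold); (8,4,hold); (10,1,hold); (12,2,hold); (13,3,hold)
step 2: rule r2; match: 0->6, 1->4, 2->1, 3->2, 4->8; deleted nodes 8; deleted edges (8,4,hold); added nodes 14, 15; added edges (14,1,hold); (15,2,hold); result: nodes: 0:s, 1:s, 2:s, 3:s, 4:s, 5:q1, 6:q2, 7:dot, 10:dot, 12:dot, 13:dot, 14:dot, 15:dot edges: (0,5,i); (4,6,i); (5,2,o); (5,3,o); (6,1,o); (6,2,o); (7,2,hold); (10,1,hold); (12,2,hold); (13,3,hold); (14,1,hold); (15,2,hold)
final:
nodes: 0:s, 1:s, 2:s, 3:s, 4:s, 5:q1, 6:q2, 7:dot, 10:dot, 12:dot, 13:dot, 14:dot, 15:dot
edges: (0,5,i); (4,6,i); (5,2,o); (5,3,o); (6,1,o); (6,2,o); (7,2,hold); (10,1,hold); (12,2,hold); (13,3,hold); (14,1,hold); (15,2,hold)


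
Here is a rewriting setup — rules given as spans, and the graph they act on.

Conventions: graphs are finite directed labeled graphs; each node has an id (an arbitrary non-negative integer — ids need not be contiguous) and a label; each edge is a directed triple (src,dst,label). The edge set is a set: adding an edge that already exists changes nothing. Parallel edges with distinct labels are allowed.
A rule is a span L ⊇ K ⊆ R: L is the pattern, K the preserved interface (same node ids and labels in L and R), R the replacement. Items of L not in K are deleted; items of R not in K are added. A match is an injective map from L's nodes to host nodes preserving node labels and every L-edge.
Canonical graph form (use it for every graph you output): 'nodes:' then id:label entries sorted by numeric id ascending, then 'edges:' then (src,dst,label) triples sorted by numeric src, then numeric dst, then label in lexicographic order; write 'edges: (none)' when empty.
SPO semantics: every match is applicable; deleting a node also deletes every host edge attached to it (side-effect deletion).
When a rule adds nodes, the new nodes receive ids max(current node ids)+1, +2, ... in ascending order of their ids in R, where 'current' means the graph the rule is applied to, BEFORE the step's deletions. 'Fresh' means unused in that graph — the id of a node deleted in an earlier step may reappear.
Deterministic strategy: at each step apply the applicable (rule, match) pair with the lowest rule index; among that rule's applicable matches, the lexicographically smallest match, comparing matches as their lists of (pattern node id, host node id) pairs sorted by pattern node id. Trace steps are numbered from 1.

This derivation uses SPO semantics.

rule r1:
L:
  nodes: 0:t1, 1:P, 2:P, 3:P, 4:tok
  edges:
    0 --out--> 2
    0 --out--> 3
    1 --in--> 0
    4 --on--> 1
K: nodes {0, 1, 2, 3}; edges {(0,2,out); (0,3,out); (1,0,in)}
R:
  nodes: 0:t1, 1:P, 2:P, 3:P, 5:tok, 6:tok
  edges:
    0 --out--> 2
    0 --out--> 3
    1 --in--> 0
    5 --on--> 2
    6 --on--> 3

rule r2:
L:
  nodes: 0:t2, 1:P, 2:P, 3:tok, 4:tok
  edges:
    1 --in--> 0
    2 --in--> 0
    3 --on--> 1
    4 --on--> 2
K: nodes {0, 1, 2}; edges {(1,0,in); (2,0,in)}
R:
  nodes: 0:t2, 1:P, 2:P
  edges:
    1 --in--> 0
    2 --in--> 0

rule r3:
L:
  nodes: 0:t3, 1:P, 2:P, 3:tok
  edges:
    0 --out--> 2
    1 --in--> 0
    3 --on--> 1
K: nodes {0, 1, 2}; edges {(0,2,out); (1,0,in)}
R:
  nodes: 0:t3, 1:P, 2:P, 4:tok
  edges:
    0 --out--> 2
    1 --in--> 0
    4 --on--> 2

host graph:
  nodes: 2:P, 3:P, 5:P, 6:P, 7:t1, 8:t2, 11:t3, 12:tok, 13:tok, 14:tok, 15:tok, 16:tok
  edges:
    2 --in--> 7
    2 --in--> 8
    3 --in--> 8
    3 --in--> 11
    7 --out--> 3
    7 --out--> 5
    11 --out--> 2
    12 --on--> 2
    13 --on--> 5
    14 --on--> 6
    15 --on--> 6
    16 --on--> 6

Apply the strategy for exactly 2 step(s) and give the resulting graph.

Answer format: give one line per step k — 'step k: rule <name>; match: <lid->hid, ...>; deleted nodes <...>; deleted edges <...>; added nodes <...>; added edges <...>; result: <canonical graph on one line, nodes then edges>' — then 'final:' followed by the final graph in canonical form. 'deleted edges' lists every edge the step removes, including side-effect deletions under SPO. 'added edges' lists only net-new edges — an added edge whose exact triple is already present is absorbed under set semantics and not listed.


step 1: rule r1; match: 0->7, 1->2, 2->3, 3->5, 4->12; deleted nodes 12; deleted edges (12,2,on); added nodes 17, 18; added edges (17,3,on); (18,5,on); result: nodes: 2:P, 3:P, 5:P, 6:P, 7:t1, 8:t2, 11:t3, 13:tok, 14:tok, 15:tok, 16:tok, 17:tok, 18:tok edges: (2,7,in); (2,8,in); (3,8,in); (3,11,in); (7,3,out); (7,5,out); (11,2,out); (13,5,on); (14,6,on); (15,6,on); (16,6,on); (17,3,on); (18,5,on)
step 2: rule r3; match: 0->11, 1->3, 2->2, 3->17; deleted nodes 17; deleted edges (17,3,on); added nodes 19; added edges (19,2,on); result: nodes: 2:P, 3:P, 5:P, 6:P, 7:t1, 8:t2, 11:t3, 13:tok, 14:tok, 15:tok, 16:tok, 18:tok, 19:tok edges: (2,7,in); (2,8,in); (3,8,in); (3,11,in); (7,3,out); (7,5,out); (11,2,out); (13,5,on); (14,6,on); (15,6,on); (16,6,on); (18,5,on); (19,2,on)
final:
nodes: 2:P, 3:P, 5:P, 6:P, 7:t1, 8:t2, 11:t3, 13:tok, 14:tok, 15:tok, 16:tok, 18:tok, 19:tok
edges: (2,7,in); (2,8,in); (3,8,in); (3,11,in); (7,3,out); (7,5,out); (11,2,out); (13,5,on); (14,6,on); (15,6,on); (16,6,on); (18,5,on); (19,2,on)


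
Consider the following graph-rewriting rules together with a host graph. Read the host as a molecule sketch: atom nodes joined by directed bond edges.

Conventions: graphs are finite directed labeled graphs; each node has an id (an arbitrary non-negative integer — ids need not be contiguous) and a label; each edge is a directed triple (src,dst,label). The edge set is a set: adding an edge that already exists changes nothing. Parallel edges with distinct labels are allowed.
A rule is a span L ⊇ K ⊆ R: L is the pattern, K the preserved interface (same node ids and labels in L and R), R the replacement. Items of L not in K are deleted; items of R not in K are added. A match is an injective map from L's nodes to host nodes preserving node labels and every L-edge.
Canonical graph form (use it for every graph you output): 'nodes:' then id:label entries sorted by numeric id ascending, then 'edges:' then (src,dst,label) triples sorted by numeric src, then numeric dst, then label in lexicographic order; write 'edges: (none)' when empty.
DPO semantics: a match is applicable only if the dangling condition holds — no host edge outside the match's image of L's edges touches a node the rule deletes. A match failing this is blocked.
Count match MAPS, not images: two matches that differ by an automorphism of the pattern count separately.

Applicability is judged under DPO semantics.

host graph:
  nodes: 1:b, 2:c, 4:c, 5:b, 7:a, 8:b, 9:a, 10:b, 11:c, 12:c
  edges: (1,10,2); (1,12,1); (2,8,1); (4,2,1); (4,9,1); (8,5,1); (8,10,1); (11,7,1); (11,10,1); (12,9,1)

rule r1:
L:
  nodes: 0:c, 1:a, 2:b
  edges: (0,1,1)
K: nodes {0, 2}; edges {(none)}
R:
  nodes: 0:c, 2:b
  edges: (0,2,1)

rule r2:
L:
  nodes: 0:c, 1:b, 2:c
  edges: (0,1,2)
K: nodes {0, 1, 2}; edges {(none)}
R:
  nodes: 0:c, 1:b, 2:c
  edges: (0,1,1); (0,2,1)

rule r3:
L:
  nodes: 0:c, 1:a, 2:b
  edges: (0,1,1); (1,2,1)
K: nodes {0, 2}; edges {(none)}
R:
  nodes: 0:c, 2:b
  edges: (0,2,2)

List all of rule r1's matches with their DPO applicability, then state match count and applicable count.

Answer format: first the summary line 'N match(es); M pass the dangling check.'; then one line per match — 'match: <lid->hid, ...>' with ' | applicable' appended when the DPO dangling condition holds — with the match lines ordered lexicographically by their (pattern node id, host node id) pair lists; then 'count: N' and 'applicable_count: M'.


12 match(es); 4 pass the dangling check.
match: 0->4, 1->9, 2->1
match: 0->4, 1->9, 2->5
match: 0->4, 1->9, 2->8
match: 0->4, 1->9, 2->10
match: 0->11, 1->7, 2->1 | applicable
match: 0->11, 1->7, 2->5 | applicable
match: 0->11, 1->7, 2->8 | applicable
match: 0->11, 1->7, 2->10 | applicable
match: 0->12, 1->9, 2->1
match: 0->12, 1->9, 2->5
match: 0->12, 1->9, 2->8
match: 0->12, 1->9, 2->10
count: 12
applicable_count: 4


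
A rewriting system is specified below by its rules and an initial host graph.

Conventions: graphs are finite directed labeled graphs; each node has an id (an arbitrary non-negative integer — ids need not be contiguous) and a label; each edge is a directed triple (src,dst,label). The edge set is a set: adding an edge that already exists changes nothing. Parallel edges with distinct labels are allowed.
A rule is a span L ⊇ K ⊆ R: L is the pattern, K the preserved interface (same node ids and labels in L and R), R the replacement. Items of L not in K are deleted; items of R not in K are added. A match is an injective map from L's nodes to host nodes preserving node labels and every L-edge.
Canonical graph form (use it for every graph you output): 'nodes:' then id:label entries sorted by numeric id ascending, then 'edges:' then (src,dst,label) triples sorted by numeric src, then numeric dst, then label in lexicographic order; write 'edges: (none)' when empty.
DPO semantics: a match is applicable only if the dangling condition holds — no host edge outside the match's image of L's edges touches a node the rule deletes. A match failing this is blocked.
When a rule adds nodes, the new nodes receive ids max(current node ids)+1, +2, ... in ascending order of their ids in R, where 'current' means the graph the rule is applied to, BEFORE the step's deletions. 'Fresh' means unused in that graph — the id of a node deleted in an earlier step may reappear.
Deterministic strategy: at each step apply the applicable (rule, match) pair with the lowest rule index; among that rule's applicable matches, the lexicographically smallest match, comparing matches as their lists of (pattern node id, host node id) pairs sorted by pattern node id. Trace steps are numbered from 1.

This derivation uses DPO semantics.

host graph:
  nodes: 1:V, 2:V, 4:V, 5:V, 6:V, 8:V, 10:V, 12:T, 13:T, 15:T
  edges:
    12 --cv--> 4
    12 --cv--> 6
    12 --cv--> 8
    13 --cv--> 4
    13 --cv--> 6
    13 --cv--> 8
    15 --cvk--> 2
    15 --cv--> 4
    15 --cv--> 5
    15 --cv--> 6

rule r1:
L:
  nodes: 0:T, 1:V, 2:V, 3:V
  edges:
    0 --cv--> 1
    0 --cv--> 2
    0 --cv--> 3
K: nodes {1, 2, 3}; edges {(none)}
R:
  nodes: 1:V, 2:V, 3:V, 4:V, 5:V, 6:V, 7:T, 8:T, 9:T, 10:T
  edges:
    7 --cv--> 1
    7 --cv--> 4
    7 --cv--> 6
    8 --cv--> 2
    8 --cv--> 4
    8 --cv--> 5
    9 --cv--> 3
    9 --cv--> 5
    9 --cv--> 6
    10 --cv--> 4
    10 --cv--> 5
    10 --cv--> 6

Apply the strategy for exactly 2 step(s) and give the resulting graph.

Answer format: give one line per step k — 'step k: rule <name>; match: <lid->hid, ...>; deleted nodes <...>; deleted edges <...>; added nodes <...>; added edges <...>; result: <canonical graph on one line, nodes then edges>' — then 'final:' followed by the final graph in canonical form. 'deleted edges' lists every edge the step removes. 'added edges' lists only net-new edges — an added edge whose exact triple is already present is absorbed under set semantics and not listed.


step 1: rule r1; match: 0->12, 1->4, 2->6, 3->8; deleted nodes 12; deleted edges (12,4,cv); (12,6,cv); (12,8,cv); added nodes 16, 17, 18, 19, 20, 21, 22; added edges (19,4,cv); (19,16,cv); (19,18,cv); (20,6,cv); (20,16,cv); (20,17,cv); (21,8,cv); (21,17,cv); (21,18,cv); (22,16,cv); (22,17,cv); (22,18,cv); result: nodes: 1:V, 2:V, 4:V, 5:V, 6:V, 8:V, 10:V, 13:T, 15:T, 16:V, 17:V, 18:V, 19:T, 20:T, 21:T, 22:T edges: (13,4,cv); (13,6,cv); (13,8,cv); (15,2,cvk); (15,4,cv); (15,5,cv); (15,6,cv); (19,4,cv); (19,16,cv); (19,18,cv); (20,6,cv); (20,16,cv); (20,17,cv); (21,8,cv); (21,17,cv); (21,18,cv); (22,16,cv); (22,17,cv); (22,18,cv)
step 2: rule r1; match: 0->13, 1->4, 2->6, 3->8; deleted nodes 13; deleted edges (13,4,cv); (13,6,cv); (13,8,cv); added nodes 23, 24, 25, 26, 27, 28, 29; added edges (26,4,cv); (26,23,cv); (26,25,cv); (27,6,cv); (27,23,cv); (27,24,cv); (28,8,cv); (28,24,cv); (28,25,cv); (29,23,cv); (29,24,cv); (29,25,cv); result: nodes: 1:V, 2:V, 4:V, 5:V, 6:V, 8:V, 10:V, 15:T, 16:V, 17:V, 18:V, 19:T, 20:T, 21:T, 22:T, 23:V, 24:V, 25:V, 26:T, 27:T, 28:T, 29:T edges: (15,2,cvk); (15,4,cv); (15,5,cv); (15,6,cv); (19,4,cv); (19,16,cv); (19,18,cv); (20,6,cv); (20,16,cv); (20,17,cv); (21,8,cv); (21,17,cv); (21,18,cv); (22,16,cv); (22,17,cv); (22,18,cv); (26,4,cv); (26,23,cv); (26,25,cv); (27,6,cv); (27,23,cv); (27,24,cv); (28,8,cv); (28,24,cv); (28,25,cv); (29,23,cv); (29,24,cv); (29,25,cv)
final:
nodes: 1:V, 2:V, 4:V, 5:V, 6:V, 8:V, 10:V, 15:T, 16:V, 17:V, 18:V, 19:T, 20:T, 21:T, 22:T, 23:V, 24:V, 25:V, 26:T, 27:T, 28:T, 29:T
edges: (15,2,cvk); (15,4,cv); (15,5,cv); (15,6,cv); (19,4,cv); (19,16,cv); (19,18,cv); (20,6,cv); (20,16,cv); (20,17,cv); (21,8,cv); (21,17,cv); (21,18,cv); (22,16,cv); (22,17,cv); (22,18,cv); (26,4,cv); (26,23,cv); (26,25,cv); (27,6,cv); (27,23,cv); (27,24,cv); (28,8,cv); (28,24,cv); (28,25,cv); (29,23,cv); (29,24,cv); (29,25,cv)


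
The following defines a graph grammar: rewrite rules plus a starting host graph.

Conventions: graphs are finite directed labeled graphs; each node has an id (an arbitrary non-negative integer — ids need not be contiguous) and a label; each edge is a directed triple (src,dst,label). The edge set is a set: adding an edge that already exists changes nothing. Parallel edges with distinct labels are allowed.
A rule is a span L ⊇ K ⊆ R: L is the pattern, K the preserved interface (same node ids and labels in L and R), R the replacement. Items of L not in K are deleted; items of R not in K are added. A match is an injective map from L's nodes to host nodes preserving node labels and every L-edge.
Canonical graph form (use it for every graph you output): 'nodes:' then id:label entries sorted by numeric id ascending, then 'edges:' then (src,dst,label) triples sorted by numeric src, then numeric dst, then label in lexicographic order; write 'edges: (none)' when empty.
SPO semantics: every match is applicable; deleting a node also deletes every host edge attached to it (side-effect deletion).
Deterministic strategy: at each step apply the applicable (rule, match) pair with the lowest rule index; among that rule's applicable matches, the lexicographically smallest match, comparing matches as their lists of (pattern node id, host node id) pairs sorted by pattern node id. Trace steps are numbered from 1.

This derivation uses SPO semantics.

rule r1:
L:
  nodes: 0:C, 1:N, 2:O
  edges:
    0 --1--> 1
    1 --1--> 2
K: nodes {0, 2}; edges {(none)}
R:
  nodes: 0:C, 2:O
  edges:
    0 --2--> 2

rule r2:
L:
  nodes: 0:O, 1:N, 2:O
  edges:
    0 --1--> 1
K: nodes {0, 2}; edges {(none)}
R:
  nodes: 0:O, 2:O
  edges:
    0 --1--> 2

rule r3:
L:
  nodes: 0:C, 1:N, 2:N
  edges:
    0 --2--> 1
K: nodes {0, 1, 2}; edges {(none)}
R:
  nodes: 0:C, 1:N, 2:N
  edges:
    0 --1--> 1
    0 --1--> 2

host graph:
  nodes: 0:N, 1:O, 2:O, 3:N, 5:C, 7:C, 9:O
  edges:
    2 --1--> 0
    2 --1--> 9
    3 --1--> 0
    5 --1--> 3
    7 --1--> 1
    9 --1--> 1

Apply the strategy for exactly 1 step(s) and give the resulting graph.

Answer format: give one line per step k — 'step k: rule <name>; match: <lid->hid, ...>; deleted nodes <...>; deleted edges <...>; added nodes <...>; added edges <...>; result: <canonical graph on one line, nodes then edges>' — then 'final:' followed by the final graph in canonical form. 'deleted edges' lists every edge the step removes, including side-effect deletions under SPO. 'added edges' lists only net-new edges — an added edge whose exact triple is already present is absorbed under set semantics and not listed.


step 1: rule r2; match: 0->2, 1->0, 2->1; deleted nodes 0; deleted edges (2,0,1); (3,0,1); added nodes (none); added edges (2,1,1); result: nodes: 1:O, 2:O, 3:N, 5:C, 7:C, 9:O edges: (2,1,1); (2,9,1); (5,3,1); (7,1,1); (9,1,1)
final:
nodes: 1:O, 2:O, 3:N, 5:C, 7:C, 9:O
edges: (2,1,1); (2,9,1); (5,3,1); (7,1,1); (9,1,1)


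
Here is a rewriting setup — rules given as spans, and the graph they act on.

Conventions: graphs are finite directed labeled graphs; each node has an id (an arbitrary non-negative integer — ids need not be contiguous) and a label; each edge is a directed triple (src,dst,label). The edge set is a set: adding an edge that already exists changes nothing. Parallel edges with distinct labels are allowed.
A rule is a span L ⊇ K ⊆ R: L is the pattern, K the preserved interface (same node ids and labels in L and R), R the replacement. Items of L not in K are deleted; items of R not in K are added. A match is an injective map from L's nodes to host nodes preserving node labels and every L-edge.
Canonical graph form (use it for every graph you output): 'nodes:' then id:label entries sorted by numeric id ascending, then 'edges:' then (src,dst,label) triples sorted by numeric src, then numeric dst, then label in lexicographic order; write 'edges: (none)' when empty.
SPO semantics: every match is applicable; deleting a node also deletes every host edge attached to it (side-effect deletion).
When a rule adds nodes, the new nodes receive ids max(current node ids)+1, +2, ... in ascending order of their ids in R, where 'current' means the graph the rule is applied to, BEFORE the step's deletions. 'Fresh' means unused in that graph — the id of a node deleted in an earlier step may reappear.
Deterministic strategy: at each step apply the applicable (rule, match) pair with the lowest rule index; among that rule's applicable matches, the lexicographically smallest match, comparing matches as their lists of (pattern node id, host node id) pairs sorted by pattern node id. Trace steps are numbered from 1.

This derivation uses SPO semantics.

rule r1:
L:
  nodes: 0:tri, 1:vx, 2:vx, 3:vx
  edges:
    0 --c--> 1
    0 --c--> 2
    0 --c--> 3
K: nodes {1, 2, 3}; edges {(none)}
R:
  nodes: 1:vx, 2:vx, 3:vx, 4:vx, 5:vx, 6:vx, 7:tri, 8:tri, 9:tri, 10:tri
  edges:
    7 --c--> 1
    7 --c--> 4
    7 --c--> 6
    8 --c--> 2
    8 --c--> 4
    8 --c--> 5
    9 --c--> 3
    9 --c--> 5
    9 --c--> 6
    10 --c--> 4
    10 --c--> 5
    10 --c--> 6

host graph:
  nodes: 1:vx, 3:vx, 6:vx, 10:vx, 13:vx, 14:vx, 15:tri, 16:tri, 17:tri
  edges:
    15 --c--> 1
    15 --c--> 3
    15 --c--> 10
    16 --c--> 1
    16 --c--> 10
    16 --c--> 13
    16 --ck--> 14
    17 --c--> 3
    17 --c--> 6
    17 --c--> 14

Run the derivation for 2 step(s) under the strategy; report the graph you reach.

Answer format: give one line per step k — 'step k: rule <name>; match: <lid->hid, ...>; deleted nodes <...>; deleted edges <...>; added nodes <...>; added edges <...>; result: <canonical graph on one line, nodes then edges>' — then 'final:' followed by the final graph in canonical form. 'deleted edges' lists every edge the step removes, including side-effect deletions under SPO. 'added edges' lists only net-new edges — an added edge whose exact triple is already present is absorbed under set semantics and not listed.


step 1: rule r1; match: 0->15, 1->1, 2->3, 3->10; deleted nodes 15; deleted edges (15,1,c); (15,3,c); (15,10,c); added nodes 18, 19, 20, 21, 22, 23, 24; added edges (21,1,c); (21,18,c); (21,20,c); (22,3,c); (22,18,c); (22,19,c); (23,10,c); (23,19,c); (23,20,c); (24,18,c); (24,19,c); (24,20,c); result: nodes: 1:vx, 3:vx, 6:vx, 10:vx, 13:vx, 14:vx, 16:tri, 17:tri, 18:vx, 19:vx, 20:vx, 21:tri, 22:tri, 23:tri, 24:tri edges: (16,1,c); (16,10,c); (16,13,c); (16,14,ck); (17,3,c); (17,6,c); (17,14,c); (21,1,c); (21,18,c); (21,20,c); (22,3,c); (22,18,c); (22,19,c); (23,10,c); (23,19,c); (23,20,c); (24,18,c); (24,19,c); (24,20,c)
step 2: rule r1; match: 0->16, 1->1, 2->10, 3->13; deleted nodes 16; deleted edges (16,1,c); (16,10,c); (16,13,c); (16,14,ck); added nodes 25, 26, 27, 28, 29, 30, 31; added edges (28,1,c); (28,25,c); (28,27,c); (29,10,c); (29,25,c); (29,26,c); (30,13,c); (30,26,c); (30,27,c); (31,25,c); (31,26,c); (31,27,c); result: nodes: 1:vx, 3:vx, 6:vx, 10:vx, 13:vx, 14:vx, 17:tri, 18:vx, 19:vx, 20:vx, 21:tri, 22:tri, 23:tri, 24:tri, 25:vx, 26:vx, 27:vx, 28:tri, 29:tri, 30:tri, 31:tri edges: (17,3,c); (17,6,c); (17,14,c); (21,1,c); (21,18,c); (21,20,c); (22,3,c); (22,18,c); (22,19,c); (23,10,c); (23,19,c); (23,20,c); (24,18,c); (24,19,c); (24,20,c); (28,1,c); (28,25,c); (28,27,c); (29,10,c); (29,25,c); (29,26,c); (30,13,c); (30,26,c); (30,27,c); (31,25,c); (31,26,c); (31,27,c)
final:
nodes: 1:vx, 3:vx, 6:vx, 10:vx, 13:vx, 14:vx, 17:tri, 18:vx, 19:vx, 20:vx, 21:tri, 22:tri, 23:tri, 24:tri, 25:vx, 26:vx, 27:vx, 28:tri, 29:tri, 30:tri, 31:tri
edges: (17,3,c); (17,6,c); (17,14,c); (21,1,c); (21,18,c); (21,20,c); (22,3,c); (22,18,c); (22,19,c); (23,10,c); (23,19,c); (23,20,c); (24,18,c); (24,19,c); (24,20,c); (28,1,c); (28,25,c); (28,27,c); (29,10,c); (29,25,c); (29,26,c); (30,13,c); (30,26,c); (30,27,c); (31,25,c); (31,26,c); (31,27,c)


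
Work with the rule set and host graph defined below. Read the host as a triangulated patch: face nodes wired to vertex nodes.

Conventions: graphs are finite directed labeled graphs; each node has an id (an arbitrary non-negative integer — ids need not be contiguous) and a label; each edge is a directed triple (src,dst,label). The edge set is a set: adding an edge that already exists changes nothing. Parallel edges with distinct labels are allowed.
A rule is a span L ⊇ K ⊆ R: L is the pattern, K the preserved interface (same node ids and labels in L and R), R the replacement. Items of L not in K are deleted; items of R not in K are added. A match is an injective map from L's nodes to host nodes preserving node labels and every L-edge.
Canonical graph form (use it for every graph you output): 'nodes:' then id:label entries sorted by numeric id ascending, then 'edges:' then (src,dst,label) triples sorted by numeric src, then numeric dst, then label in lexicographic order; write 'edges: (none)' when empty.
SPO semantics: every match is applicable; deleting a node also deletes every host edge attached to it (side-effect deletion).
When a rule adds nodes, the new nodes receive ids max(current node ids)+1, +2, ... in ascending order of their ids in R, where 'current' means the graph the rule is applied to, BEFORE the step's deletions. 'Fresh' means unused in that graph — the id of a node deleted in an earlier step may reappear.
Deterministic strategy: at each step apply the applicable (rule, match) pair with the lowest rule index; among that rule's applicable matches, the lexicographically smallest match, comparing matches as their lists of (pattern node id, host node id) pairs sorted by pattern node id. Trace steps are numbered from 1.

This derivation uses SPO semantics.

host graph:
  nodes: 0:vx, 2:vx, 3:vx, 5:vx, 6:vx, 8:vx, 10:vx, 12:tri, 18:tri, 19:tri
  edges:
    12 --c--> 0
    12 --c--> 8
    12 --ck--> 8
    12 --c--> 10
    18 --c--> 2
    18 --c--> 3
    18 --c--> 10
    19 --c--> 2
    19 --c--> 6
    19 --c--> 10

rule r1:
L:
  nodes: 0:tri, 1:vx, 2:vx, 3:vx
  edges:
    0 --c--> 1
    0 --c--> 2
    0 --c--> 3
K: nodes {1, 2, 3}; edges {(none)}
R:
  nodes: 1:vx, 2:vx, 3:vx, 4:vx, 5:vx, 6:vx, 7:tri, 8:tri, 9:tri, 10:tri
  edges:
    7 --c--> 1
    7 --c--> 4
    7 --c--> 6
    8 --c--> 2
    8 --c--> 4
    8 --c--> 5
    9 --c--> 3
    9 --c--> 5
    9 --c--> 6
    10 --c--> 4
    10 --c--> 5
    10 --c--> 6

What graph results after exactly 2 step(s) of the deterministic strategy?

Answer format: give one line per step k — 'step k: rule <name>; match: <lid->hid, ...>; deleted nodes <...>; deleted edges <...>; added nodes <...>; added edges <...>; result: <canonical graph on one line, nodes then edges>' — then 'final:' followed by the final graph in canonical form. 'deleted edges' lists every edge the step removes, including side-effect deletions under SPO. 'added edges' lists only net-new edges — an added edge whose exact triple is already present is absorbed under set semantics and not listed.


step 1: rule r1; match: 0->12, 1->0, 2->8, 3->10; deleted nodes 12; deleted edges (12,0,c); (12,8,c); (12,8,ck); (12,10,c); added nodes 20, 21, 22, 23, 24, 25, 26; added edges (23,0,c); (23,20,c); (23,22,c); (24,8,c); (24,20,c); (24,21,c); (25,10,c); (25,21,c); (25,22,c); (26,20,c); (26,21,c); (26,22,c); result: nodes: 0:vx, 2:vx, 3:vx, 5:vx, 6:vx, 8:vx, 10:vx, 18:tri, 19:tri, 20:vx, 21:vx, 22:vx, 23:tri, 24:tri, 25:tri, 26:tri edges: (18,2,c); (18,3,c); (18,10,c); (19,2,c); (19,6,c); (19,10,c); (23,0,c); (23,20,c); (23,22,c); (24,8,c); (24,20,c); (24,21,c); (25,10,c); (25,21,c); (25,22,c); (26,20,c); (26,21,c); (26,22,c)
step 2: rule r1; match: 0->18, 1->2, 2->3, 3->10; deleted nodes 18; deleted edges (18,2,c); (18,3,c); (18,10,c); added nodes 27, 28, 29, 30, 31, 32, 33; added edges (30,2,c); (30,27,c); (30,29,c); (31,3,c); (31,27,c); (31,28,c); (32,10,c); (32,28,c); (32,29,c); (33,27,c); (33,28,c); (33,29,c); result: nodes: 0:vx, 2:vx, 3:vx, 5:vx, 6:vx, 8:vx, 10:vx, 19:tri, 20:vx, 21:vx, 22:vx, 23:tri, 24:tri, 25:tri, 26:tri, 27:vx, 28:vx, 29:vx, 30:tri, 31:tri, 32:tri, 33:tri edges: (19,2,c); (19,6,c); (19,10,c); (23,0,c); (23,20,c); (23,22,c); (24,8,c); (24,20,c); (24,21,c); (25,10,c); (25,21,c); (25,22,c); (26,20,c); (26,21,c); (26,22,c); (30,2,c); (30,27,c); (30,29,c); (31,3,c); (31,27,c); (31,28,c); (32,10,c); (32,28,c); (32,29,c); (33,27,c); (33,28,c); (33,29,c)
final:
nodes: 0:vx, 2:vx, 3:vx, 5:vx, 6:vx, 8:vx, 10:vx, 19:tri, 20:vx, 21:vx, 22:vx, 23:tri, 24:tri, 25:tri, 26:tri, 27:vx, 28:vx, 29:vx, 30:tri, 31:tri, 32:tri, 33:tri
edges: (19,2,c); (19,6,c); (19,10,c); (23,0,c); (23,20,c); (23,22,c); (24,8,c); (24,20,c); (24,21,c); (25,10,c); (25,21,c); (25,22,c); (26,20,c); (26,21,c); (26,22,c); (30,2,c); (30,27,c); (30,29,c); (31,3,c); (31,27,c); (31,28,c); (32,10,c); (32,28,c); (32,29,c); (33,27,c); (33,28,c); (33,29,c)


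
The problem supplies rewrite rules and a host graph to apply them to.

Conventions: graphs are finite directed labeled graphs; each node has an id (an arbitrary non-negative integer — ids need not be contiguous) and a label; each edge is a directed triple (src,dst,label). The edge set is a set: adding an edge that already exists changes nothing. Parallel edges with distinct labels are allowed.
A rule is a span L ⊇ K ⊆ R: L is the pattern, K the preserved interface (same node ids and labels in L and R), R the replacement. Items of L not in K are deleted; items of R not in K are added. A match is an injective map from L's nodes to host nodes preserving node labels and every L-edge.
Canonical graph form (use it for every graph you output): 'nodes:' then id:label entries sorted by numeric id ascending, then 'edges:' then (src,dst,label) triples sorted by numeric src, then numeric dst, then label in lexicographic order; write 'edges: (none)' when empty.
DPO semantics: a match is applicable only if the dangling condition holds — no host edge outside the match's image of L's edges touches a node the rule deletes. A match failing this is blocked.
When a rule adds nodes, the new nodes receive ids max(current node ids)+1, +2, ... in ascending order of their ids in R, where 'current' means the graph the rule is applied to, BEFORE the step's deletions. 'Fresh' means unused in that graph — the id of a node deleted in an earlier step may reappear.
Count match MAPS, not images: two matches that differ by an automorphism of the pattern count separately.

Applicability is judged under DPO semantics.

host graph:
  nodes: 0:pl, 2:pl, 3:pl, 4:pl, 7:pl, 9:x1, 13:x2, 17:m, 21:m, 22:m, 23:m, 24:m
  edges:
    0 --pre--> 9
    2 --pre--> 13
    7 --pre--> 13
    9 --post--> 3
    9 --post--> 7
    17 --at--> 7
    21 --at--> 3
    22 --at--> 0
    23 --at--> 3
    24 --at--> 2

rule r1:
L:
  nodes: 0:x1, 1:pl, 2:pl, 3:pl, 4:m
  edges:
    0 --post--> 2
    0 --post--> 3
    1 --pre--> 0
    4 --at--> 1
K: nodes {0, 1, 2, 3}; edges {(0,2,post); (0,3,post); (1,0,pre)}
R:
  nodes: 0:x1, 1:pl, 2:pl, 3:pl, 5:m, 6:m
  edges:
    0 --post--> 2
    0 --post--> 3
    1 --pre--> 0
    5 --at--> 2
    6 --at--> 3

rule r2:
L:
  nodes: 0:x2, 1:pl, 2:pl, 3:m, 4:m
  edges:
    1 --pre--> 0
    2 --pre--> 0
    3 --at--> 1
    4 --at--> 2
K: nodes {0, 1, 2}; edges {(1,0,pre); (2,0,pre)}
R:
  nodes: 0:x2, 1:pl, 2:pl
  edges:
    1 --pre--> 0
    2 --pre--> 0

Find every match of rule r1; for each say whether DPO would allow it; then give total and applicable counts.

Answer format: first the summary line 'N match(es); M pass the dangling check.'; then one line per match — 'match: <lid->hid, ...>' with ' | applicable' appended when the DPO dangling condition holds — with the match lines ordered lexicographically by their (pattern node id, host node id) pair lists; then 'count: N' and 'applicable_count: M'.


2 match(es); 2 pass the dangling check.
match: 0->9, 1->0, 2->3, 3->7, 4->22 | applicable
match: 0->9, 1->0, 2->7, 3->3, 4->22 | applicable
count: 2
applicable_count: 2
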